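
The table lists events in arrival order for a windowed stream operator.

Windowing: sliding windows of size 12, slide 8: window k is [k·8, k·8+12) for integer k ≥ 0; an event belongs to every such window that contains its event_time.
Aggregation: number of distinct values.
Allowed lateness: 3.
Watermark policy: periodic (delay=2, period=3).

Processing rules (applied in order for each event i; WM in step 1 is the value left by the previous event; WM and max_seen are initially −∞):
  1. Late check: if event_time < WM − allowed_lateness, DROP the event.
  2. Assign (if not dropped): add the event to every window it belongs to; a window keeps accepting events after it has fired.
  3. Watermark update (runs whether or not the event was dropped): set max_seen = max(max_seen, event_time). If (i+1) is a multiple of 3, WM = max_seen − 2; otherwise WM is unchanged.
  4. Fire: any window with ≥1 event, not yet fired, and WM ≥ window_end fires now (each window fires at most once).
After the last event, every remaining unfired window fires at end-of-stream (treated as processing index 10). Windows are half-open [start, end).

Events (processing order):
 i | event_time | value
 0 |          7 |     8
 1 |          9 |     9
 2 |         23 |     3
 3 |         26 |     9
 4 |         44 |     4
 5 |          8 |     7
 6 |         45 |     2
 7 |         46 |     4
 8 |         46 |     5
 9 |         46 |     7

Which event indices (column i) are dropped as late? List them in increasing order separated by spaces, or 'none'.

i=0 t=7 v=8: → [0,12); WM=−∞
i=1 t=9 v=9: → [8,20),[0,12); WM=−∞
i=2 t=23 v=3: → [16,28); WM=21; [0,12) fires=2 [8,20) fires=1
i=3 t=26 v=9: → [24,36),[16,28); WM=21
i=4 t=44 v=4: → [40,52); WM=21
i=5 t=8 v=7: DROP (t<21-3); WM=42; [16,28) fires=2 [24,36) fires=1
i=6 t=45 v=2: → [40,52); WM=42
i=7 t=46 v=4: → [40,52); WM=42
i=8 t=46 v=5: → [40,52); WM=44
i=9 t=46 v=7: → [40,52); WM=44

5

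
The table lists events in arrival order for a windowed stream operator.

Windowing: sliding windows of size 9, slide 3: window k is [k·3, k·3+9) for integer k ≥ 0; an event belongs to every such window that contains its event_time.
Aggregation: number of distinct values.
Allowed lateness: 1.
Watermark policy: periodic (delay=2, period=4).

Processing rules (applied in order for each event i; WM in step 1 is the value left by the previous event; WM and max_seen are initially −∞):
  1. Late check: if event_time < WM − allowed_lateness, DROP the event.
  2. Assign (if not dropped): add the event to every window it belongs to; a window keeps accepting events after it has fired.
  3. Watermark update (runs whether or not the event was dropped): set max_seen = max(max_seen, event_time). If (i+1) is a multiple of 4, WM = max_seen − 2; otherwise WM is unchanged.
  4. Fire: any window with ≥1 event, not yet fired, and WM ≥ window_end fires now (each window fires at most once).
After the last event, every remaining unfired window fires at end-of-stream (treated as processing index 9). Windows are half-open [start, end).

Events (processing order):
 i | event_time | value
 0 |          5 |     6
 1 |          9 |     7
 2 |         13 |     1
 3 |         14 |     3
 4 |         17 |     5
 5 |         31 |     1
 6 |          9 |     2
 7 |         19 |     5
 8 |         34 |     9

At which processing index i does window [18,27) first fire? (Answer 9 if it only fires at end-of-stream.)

i=0 t=5 v=6: → [3,12),[0,9); WM=−∞
i=1 t=9 v=7: → [9,18),[6,15),[3,12); WM=−∞
i=2 t=13 v=1: → [12,21),[9,18),[6,15); WM=−∞
i=3 t=14 v=3: → [12,21),[9,18),[6,15); WM=12; [0,9) fires=1 [3,12) fires=2
i=4 t=17 v=5: → [15,24),[12,21),[9,18); WM=12
i=5 t=31 v=1: → [30,39),[27,36),[24,33); WM=12
i=6 t=9 v=2: DROP (t<12-1); WM=12
i=7 t=19 v=5: → [18,27),[15,24),[12,21); WM=29; [6,15) fires=3 [9,18) fires=4 [12,21) fires=3 [15,24) fires=1 [18,27) fires=1
i=8 t=34 v=9: → [33,42),[30,39),[27,36); WM=29

7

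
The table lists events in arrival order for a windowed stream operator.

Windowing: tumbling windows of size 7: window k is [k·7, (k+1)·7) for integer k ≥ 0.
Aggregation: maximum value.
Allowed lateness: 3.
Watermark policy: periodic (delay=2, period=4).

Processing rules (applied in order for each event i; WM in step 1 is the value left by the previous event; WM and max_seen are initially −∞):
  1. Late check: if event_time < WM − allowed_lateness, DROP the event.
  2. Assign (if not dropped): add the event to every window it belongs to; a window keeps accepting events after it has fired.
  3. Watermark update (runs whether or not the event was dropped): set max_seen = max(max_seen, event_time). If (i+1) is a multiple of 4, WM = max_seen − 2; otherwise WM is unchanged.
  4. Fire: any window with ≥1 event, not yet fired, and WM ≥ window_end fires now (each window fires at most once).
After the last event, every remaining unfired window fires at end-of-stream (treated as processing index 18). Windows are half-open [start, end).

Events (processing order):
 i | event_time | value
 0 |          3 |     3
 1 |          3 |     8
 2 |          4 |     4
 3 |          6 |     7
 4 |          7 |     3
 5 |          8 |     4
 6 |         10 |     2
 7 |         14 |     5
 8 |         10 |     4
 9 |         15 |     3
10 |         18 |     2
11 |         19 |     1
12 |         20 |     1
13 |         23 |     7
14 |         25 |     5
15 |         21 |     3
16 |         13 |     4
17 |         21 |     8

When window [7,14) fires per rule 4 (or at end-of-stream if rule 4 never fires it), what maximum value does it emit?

i=0 t=3 v=3: → [0,7); WM=−∞
i=1 t=3 v=8: → [0,7); WM=−∞
i=2 t=4 v=4: → [0,7); WM=−∞
i=3 t=6 v=7: → [0,7); WM=4
i=4 t=7 v=3: → [7,14); WM=4
i=5 t=8 v=4: → [7,14); WM=4
i=6 t=10 v=2: → [7,14); WM=4
i=7 t=14 v=5: → [14,21); WM=12; [0,7) fires=8
i=8 t=10 v=4: → [7,14); WM=12
i=9 t=15 v=3: → [14,21); WM=12
i=10 t=18 v=2: → [14,21); WM=12
i=11 t=19 v=1: → [14,21); WM=17; [7,14) fires=4
i=12 t=20 v=1: → [14,21); WM=17
i=13 t=23 v=7: → [21,28); WM=17
i=14 t=25 v=5: → [21,28); WM=17
i=15 t=21 v=3: → [21,28); WM=23; [14,21) fires=5
i=16 t=13 v=4: DROP (t<23-3); WM=23
i=17 t=21 v=8: → [21,28); WM=23

4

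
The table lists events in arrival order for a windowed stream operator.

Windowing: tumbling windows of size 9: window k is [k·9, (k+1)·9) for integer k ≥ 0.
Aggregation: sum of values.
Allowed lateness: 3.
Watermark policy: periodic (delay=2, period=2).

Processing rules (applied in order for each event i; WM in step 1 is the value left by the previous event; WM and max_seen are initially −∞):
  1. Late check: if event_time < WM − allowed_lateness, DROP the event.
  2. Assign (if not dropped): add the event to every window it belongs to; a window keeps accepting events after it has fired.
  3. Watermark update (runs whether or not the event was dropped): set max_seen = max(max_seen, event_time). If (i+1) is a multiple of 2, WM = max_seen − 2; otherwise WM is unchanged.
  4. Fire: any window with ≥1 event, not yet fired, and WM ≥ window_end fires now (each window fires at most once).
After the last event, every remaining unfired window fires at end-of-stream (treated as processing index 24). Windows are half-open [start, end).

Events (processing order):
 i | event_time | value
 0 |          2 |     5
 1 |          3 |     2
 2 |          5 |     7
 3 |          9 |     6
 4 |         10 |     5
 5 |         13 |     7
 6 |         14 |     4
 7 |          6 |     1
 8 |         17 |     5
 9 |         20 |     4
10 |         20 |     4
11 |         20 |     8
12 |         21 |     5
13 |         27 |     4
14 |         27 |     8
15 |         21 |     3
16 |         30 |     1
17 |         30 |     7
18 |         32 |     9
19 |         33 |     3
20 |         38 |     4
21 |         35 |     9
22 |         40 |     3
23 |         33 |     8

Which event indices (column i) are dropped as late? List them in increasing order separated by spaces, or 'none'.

i=0 t=2 v=5: → [0,9); WM=−∞
i=1 t=3 v=2: → [0,9); WM=1
i=2 t=5 v=7: → [0,9); WM=1
i=3 t=9 v=6: → [9,18); WM=7
i=4 t=10 v=5: → [9,18); WM=7
i=5 t=13 v=7: → [9,18); WM=11; [0,9) fires=14
i=6 t=14 v=4: → [9,18); WM=11
i=7 t=6 v=1: DROP (t<11-3); WM=12
i=8 t=17 v=5: → [9,18); WM=12
i=9 t=20 v=4: → [18,27); WM=18; [9,18) fires=27
i=10 t=20 v=4: → [18,27); WM=18
i=11 t=20 v=8: → [18,27); WM=18
i=12 t=21 v=5: → [18,27); WM=18
i=13 t=27 v=4: → [27,36); WM=25
i=14 t=27 v=8: → [27,36); WM=25
i=15 t=21 v=3: DROP (t<25-3); WM=25
i=16 t=30 v=1: → [27,36); WM=25
i=17 t=30 v=7: → [27,36); WM=28; [18,27) fires=21
i=18 t=32 v=9: → [27,36); WM=28
i=19 t=33 v=3: → [27,36); WM=31
i=20 t=38 v=4: → [36,45); WM=31
i=21 t=35 v=9: → [27,36); WM=36; [27,36) fires=41
i=22 t=40 v=3: → [36,45); WM=36
i=23 t=33 v=8: → [27,36); WM=38

7 15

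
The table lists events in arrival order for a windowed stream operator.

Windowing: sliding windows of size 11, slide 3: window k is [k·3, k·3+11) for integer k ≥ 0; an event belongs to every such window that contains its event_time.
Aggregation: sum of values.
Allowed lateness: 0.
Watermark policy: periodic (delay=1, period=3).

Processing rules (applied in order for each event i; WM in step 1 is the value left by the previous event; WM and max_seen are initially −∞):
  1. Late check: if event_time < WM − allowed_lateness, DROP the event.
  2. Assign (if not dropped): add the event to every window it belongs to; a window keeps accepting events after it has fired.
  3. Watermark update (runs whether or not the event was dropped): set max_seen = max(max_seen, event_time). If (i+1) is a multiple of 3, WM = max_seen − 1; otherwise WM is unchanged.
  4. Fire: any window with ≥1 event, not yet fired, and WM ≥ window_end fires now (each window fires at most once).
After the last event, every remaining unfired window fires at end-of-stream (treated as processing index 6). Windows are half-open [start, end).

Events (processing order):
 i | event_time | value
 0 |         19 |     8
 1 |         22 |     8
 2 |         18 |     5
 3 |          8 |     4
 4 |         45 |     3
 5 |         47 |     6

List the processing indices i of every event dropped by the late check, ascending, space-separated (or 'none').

i=0 t=19 v=8: → [18,29),[15,26),[12,23),[9,20); WM=−∞
i=1 t=22 v=8: → [21,32),[18,29),[15,26),[12,23); WM=−∞
i=2 t=18 v=5: → [18,29),[15,26),[12,23),[9,20); WM=21; [9,20) fires=13
i=3 t=8 v=4: DROP (t<21-0); WM=21
i=4 t=45 v=3: → [45,56),[42,53),[39,50),[36,47); WM=21
i=5 t=47 v=6: → [45,56),[42,53),[39,50); WM=46; [12,23) fires=21 [15,26) fires=21 [18,29) fires=21 [21,32) fires=8

3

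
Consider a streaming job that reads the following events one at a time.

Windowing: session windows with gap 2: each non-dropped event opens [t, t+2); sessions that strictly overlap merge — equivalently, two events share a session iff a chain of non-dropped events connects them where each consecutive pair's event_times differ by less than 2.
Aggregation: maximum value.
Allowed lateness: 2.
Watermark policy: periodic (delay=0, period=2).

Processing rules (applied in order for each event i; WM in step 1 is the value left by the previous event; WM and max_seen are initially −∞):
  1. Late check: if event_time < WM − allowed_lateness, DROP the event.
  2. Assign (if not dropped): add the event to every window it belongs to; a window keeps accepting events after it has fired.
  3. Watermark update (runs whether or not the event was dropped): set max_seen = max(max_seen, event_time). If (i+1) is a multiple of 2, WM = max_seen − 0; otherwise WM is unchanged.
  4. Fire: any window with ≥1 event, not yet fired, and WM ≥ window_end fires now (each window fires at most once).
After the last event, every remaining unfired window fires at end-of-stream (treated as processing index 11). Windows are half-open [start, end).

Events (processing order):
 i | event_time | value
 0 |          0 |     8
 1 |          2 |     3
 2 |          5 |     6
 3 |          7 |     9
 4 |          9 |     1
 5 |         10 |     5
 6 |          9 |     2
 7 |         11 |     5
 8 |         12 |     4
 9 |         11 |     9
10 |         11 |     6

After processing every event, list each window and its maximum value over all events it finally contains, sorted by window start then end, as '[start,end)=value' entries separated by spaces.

i=0 t=0 v=8: → [0,2); WM=−∞
i=1 t=2 v=3: → [2,4); WM=2
i=2 t=5 v=6: → [5,7); WM=2
i=3 t=7 v=9: → [7,9); WM=7
i=4 t=9 v=1: → [9,11); WM=7
i=5 t=10 v=5: → [9,12); WM=10
i=6 t=9 v=2: → [9,12); WM=10
i=7 t=11 v=5: → [9,13); WM=11
i=8 t=12 v=4: → [9,14); WM=11
i=9 t=11 v=9: → [9,14); WM=12
i=10 t=11 v=6: → [9,14); WM=12

[0,2)=8 [2,4)=3 [5,7)=6 [7,9)=9 [9,14)=9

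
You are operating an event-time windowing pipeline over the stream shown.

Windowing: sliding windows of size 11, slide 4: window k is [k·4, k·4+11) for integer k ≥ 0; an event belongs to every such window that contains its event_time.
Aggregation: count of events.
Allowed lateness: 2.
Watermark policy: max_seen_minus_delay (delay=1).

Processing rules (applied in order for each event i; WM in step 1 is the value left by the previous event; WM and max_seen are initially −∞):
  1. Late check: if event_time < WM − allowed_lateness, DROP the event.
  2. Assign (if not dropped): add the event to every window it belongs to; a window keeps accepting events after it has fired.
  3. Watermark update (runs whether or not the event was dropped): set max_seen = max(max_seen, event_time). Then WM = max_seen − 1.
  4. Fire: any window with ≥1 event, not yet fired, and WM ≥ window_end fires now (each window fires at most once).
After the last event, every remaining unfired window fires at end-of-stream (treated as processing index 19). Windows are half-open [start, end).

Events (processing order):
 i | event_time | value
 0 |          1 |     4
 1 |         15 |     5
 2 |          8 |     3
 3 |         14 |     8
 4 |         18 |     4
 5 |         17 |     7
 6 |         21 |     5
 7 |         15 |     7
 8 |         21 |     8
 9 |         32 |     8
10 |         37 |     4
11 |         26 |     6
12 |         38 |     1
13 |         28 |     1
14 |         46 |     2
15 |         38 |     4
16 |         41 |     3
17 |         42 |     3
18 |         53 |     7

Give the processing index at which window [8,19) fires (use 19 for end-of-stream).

i=0 t=1 v=4: → [0,11); WM=0
i=1 t=15 v=5: → [12,23),[8,19); WM=14; [0,11) fires=1
i=2 t=8 v=3: DROP (t<14-2); WM=14
i=3 t=14 v=8: → [12,23),[8,19),[4,15); WM=14
i=4 t=18 v=4: → [16,27),[12,23),[8,19); WM=17; [4,15) fires=1
i=5 t=17 v=7: → [16,27),[12,23),[8,19); WM=17
i=6 t=21 v=5: → [20,31),[16,27),[12,23); WM=20; [8,19) fires=4
i=7 t=15 v=7: DROP (t<20-2); WM=20
i=8 t=21 v=8: → [20,31),[16,27),[12,23); WM=20
i=9 t=32 v=8: → [32,43),[28,39),[24,35); WM=31; [12,23) fires=6 [16,27) fires=4 [20,31) fires=2
i=10 t=37 v=4: → [36,47),[32,43),[28,39); WM=36; [24,35) fires=1
i=11 t=26 v=6: DROP (t<36-2); WM=36
i=12 t=38 v=1: → [36,47),[32,43),[28,39); WM=37
i=13 t=28 v=1: DROP (t<37-2); WM=37
i=14 t=46 v=2: → [44,55),[40,51),[36,47); WM=45; [28,39) fires=3 [32,43) fires=3
i=15 t=38 v=4: DROP (t<45-2); WM=45
i=16 t=41 v=3: DROP (t<45-2); WM=45
i=17 t=42 v=3: DROP (t<45-2); WM=45
i=18 t=53 v=7: → [52,63),[48,59),[44,55); WM=52; [36,47) fires=3 [40,51) fires=1

6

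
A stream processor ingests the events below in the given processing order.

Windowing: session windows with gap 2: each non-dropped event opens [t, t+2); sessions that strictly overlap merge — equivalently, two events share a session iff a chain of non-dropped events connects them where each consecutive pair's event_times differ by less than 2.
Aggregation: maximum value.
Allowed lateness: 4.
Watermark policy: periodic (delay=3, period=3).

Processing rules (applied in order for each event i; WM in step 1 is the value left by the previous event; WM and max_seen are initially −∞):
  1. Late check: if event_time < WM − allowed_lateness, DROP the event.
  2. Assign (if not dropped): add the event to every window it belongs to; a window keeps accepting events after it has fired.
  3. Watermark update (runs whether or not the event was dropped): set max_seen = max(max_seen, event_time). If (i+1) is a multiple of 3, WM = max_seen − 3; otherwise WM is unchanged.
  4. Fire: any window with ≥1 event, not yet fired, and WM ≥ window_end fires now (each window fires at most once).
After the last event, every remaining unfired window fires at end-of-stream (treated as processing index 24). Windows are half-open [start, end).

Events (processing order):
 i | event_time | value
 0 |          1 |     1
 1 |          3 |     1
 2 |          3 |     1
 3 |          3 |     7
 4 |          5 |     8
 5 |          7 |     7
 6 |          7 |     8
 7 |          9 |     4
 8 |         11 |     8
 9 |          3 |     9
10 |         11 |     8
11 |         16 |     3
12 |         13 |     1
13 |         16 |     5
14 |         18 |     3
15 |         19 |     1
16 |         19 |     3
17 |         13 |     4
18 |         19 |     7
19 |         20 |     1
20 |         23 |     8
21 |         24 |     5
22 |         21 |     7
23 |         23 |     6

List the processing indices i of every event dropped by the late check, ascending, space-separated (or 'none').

i=0 t=1 v=1: → [1,3); WM=−∞
i=1 t=3 v=1: → [3,5); WM=−∞
i=2 t=3 v=1: → [3,5); WM=0
i=3 t=3 v=7: → [3,5); WM=0
i=4 t=5 v=8: → [5,7); WM=0
i=5 t=7 v=7: → [7,9); WM=4
i=6 t=7 v=8: → [7,9); WM=4
i=7 t=9 v=4: → [9,11); WM=4
i=8 t=11 v=8: → [11,13); WM=8
i=9 t=3 v=9: DROP (t<8-4); WM=8
i=10 t=11 v=8: → [11,13); WM=8
i=11 t=16 v=3: → [16,18); WM=13
i=12 t=13 v=1: → [13,15); WM=13
i=13 t=16 v=5: → [16,18); WM=13
i=14 t=18 v=3: → [18,20); WM=15
i=15 t=19 v=1: → [18,21); WM=15
i=16 t=19 v=3: → [18,21); WM=15
i=17 t=13 v=4: → [13,15); WM=16
i=18 t=19 v=7: → [18,21); WM=16
i=19 t=20 v=1: → [18,22); WM=16
i=20 t=23 v=8: → [23,25); WM=20
i=21 t=24 v=5: → [23,26); WM=20
i=22 t=21 v=7: → [18,23); WM=20
i=23 t=23 v=6: → [23,26); WM=21

9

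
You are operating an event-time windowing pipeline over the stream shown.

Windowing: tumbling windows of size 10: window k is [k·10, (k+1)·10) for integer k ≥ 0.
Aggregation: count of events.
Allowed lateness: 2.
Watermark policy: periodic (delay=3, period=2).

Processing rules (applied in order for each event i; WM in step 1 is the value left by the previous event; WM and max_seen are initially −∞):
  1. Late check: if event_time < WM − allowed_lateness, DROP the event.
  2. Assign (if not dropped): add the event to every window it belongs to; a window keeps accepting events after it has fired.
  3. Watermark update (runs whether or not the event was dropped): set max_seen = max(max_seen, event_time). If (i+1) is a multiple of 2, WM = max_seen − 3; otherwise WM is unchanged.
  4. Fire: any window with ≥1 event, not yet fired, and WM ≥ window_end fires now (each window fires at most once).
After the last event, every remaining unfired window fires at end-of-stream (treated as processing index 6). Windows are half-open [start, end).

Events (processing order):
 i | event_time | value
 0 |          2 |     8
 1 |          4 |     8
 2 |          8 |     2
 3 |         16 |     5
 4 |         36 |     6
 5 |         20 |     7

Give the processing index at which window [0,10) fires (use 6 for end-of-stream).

i=0 t=2 v=8: → [0,10); WM=−∞
i=1 t=4 v=8: → [0,10); WM=1
i=2 t=8 v=2: → [0,10); WM=1
i=3 t=16 v=5: → [10,20); WM=13; [0,10) fires=3
i=4 t=36 v=6: → [30,40); WM=13
i=5 t=20 v=7: → [20,30); WM=33; [10,20) fires=1 [20,30) fires=1

3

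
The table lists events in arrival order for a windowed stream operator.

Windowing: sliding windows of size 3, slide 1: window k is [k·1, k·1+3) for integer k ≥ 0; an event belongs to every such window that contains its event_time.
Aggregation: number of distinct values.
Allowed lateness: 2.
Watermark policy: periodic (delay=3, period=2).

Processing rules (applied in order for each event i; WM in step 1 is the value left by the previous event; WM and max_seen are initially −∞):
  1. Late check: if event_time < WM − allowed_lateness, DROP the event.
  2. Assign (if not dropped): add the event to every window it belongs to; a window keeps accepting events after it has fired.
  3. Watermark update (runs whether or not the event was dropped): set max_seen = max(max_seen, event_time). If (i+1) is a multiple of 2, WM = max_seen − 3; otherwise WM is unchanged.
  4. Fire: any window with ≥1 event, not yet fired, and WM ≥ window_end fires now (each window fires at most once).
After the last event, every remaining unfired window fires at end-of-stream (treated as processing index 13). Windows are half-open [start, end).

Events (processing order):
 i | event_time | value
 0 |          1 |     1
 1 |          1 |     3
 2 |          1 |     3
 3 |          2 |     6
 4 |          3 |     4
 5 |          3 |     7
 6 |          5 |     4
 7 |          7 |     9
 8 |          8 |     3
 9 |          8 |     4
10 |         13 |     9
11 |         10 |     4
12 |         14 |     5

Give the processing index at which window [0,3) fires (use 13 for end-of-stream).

i=0 t=1 v=1: → [1,4),[0,3); WM=−∞
i=1 t=1 v=3: → [1,4),[0,3); WM=-2
i=2 t=1 v=3: → [1,4),[0,3); WM=-2
i=3 t=2 v=6: → [2,5),[1,4),[0,3); WM=-1
i=4 t=3 v=4: → [3,6),[2,5),[1,4); WM=-1
i=5 t=3 v=7: → [3,6),[2,5),[1,4); WM=0
i=6 t=5 v=4: → [5,8),[4,7),[3,6); WM=0
i=7 t=7 v=9: → [7,10),[6,9),[5,8); WM=4; [0,3) fires=3 [1,4) fires=5
i=8 t=8 v=3: → [8,11),[7,10),[6,9); WM=4
i=9 t=8 v=4: → [8,11),[7,10),[6,9); WM=5; [2,5) fires=3
i=10 t=13 v=9: → [13,16),[12,15),[11,14); WM=5
i=11 t=10 v=4: → [10,13),[9,12),[8,11); WM=10; [3,6) fires=2 [4,7) fires=1 [5,8) fires=2 [6,9) fires=3 [7,10) fires=3
i=12 t=14 v=5: → [14,17),[13,16),[12,15); WM=10

7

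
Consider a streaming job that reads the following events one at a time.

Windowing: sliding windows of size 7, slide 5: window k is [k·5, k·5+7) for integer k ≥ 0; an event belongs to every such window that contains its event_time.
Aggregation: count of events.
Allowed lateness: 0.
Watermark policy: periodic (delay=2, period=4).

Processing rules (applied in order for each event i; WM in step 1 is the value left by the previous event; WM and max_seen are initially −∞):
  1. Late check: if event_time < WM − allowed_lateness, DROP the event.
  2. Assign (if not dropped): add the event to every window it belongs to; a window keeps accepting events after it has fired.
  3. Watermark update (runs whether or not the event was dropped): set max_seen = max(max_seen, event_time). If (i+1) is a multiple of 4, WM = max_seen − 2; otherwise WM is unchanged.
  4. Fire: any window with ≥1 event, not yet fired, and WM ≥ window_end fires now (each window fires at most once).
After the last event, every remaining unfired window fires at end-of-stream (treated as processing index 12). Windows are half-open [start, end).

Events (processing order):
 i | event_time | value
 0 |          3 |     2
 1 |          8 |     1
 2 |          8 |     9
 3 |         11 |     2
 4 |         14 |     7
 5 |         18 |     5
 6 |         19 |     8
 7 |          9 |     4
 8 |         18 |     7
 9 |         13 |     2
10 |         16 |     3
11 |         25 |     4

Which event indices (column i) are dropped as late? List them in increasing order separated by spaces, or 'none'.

9 10

i=0 t=3 v=2: → [0,7); WM=−∞
i=1 t=8 v=1: → [5,12); WM=−∞
i=2 t=8 v=9: → [5,12); WM=−∞
i=3 t=11 v=2: → [10,17),[5,12); WM=9; [0,7) fires=1
i=4 t=14 v=7: → [10,17); WM=9
i=5 t=18 v=5: → [15,22); WM=9
i=6 t=19 v=8: → [15,22); WM=9
i=7 t=9 v=4: → [5,12); WM=17; [5,12) fires=4 [10,17) fires=2
i=8 t=18 v=7: → [15,22); WM=17
i=9 t=13 v=2: DROP (t<17-0); WM=17
i=10 t=16 v=3: DROP (t<17-0); WM=17
i=11 t=25 v=4: → [25,32),[20,27); WM=23; [15,22) fires=3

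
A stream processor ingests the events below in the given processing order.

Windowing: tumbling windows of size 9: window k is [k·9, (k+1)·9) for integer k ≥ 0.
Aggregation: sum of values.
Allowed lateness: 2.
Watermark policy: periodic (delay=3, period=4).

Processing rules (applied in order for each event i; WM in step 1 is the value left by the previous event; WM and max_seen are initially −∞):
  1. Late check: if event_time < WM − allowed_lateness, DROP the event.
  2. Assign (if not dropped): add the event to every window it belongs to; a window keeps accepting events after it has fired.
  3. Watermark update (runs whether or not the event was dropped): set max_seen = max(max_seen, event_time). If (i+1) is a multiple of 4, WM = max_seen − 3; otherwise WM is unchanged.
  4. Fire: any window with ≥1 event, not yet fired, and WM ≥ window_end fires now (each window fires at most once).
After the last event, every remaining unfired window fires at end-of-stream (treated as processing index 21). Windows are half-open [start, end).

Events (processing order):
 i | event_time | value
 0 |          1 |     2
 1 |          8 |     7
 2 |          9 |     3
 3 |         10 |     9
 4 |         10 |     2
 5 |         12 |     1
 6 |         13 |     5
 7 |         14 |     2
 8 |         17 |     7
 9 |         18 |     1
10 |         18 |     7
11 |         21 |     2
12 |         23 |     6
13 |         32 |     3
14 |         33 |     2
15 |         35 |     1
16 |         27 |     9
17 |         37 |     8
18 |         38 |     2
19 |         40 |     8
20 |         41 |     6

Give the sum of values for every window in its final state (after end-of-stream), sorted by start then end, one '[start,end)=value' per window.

[0,9)=9 [9,18)=29 [18,27)=16 [27,36)=6 [36,45)=24

i=0 t=1 v=2: → [0,9); WM=−∞
i=1 t=8 v=7: → [0,9); WM=−∞
i=2 t=9 v=3: → [9,18); WM=−∞
i=3 t=10 v=9: → [9,18); WM=7
i=4 t=10 v=2: → [9,18); WM=7
i=5 t=12 v=1: → [9,18); WM=7
i=6 t=13 v=5: → [9,18); WM=7
i=7 t=14 v=2: → [9,18); WM=11; [0,9) fires=9
i=8 t=17 v=7: → [9,18); WM=11
i=9 t=18 v=1: → [18,27); WM=11
i=10 t=18 v=7: → [18,27); WM=11
i=11 t=21 v=2: → [18,27); WM=18; [9,18) fires=29
i=12 t=23 v=6: → [18,27); WM=18
i=13 t=32 v=3: → [27,36); WM=18
i=14 t=33 v=2: → [27,36); WM=18
i=15 t=35 v=1: → [27,36); WM=32; [18,27) fires=16
i=16 t=27 v=9: DROP (t<32-2); WM=32
i=17 t=37 v=8: → [36,45); WM=32
i=18 t=38 v=2: → [36,45); WM=32
i=19 t=40 v=8: → [36,45); WM=37; [27,36) fires=6
i=20 t=41 v=6: → [36,45); WM=37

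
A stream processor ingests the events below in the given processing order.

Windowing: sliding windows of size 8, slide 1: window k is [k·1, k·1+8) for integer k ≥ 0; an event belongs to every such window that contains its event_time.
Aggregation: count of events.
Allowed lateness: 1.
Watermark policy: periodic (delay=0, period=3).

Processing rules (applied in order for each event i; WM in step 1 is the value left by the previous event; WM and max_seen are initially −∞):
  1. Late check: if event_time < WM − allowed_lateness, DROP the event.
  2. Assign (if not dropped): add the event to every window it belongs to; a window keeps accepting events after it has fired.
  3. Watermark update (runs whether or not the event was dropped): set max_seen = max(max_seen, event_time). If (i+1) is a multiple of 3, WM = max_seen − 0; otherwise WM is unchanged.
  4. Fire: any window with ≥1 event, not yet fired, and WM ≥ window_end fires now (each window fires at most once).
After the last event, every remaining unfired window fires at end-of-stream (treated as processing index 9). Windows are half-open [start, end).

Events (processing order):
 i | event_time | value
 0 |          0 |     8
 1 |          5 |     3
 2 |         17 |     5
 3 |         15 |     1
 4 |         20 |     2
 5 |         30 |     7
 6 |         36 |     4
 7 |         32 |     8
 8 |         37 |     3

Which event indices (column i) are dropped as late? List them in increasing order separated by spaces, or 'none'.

3

i=0 t=0 v=8: → [0,8); WM=−∞
i=1 t=5 v=3: → [5,13),[4,12),[3,11),[2,10),[1,9),[0,8); WM=−∞
i=2 t=17 v=5: → [17,25),[16,24),[15,23),[14,22),[13,21),[12,20),[11,19),[10,18); WM=17; [0,8) fires=2 [1,9) fires=1 [2,10) fires=1 [3,11) fires=1 [4,12) fires=1 [5,13) fires=1
i=3 t=15 v=1: DROP (t<17-1); WM=17
i=4 t=20 v=2: → [20,28),[19,27),[18,26),[17,25),[16,24),[15,23),[14,22),[13,21); WM=17
i=5 t=30 v=7: → [30,38),[29,37),[28,36),[27,35),[26,34),[25,33),[24,32),[23,31); WM=30; [10,18) fires=1 [11,19) fires=1 [12,20) fires=1 [13,21) fires=2 [14,22) fires=2 [15,23) fires=2 [16,24) fires=2 [17,25) fires=2 [18,26) fires=1 [19,27) fires=1 [20,28) fires=1
i=6 t=36 v=4: → [36,44),[35,43),[34,42),[33,41),[32,40),[31,39),[30,38),[29,37); WM=30
i=7 t=32 v=8: → [32,40),[31,39),[30,38),[29,37),[28,36),[27,35),[26,34),[25,33); WM=30
i=8 t=37 v=3: → [37,45),[36,44),[35,43),[34,42),[33,41),[32,40),[31,39),[30,38); WM=37; [23,31) fires=1 [24,32) fires=1 [25,33) fires=2 [26,34) fires=2 [27,35) fires=2 [28,36) fires=2 [29,37) fires=3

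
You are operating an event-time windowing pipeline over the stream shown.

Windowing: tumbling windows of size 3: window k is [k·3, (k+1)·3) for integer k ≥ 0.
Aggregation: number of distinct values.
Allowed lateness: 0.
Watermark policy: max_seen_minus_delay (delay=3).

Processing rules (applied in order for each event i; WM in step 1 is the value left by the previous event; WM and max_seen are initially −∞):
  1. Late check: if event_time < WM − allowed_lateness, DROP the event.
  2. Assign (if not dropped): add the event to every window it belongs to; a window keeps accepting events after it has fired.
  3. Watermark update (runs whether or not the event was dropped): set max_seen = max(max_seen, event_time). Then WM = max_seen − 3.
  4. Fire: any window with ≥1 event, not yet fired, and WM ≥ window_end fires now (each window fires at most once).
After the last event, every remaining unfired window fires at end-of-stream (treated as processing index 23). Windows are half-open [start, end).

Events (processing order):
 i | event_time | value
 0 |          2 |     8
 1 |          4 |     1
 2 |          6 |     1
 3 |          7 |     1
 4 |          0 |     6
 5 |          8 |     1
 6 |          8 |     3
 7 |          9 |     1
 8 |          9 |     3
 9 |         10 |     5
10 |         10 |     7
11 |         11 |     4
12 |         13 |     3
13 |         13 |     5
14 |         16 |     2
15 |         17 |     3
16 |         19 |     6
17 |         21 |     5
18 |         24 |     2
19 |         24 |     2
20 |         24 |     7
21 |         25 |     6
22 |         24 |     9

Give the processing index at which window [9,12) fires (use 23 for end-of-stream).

14

i=0 t=2 v=8: → [0,3); WM=-1
i=1 t=4 v=1: → [3,6); WM=1
i=2 t=6 v=1: → [6,9); WM=3; [0,3) fires=1
i=3 t=7 v=1: → [6,9); WM=4
i=4 t=0 v=6: DROP (t<4-0); WM=4
i=5 t=8 v=1: → [6,9); WM=5
i=6 t=8 v=3: → [6,9); WM=5
i=7 t=9 v=1: → [9,12); WM=6; [3,6) fires=1
i=8 t=9 v=3: → [9,12); WM=6
i=9 t=10 v=5: → [9,12); WM=7
i=10 t=10 v=7: → [9,12); WM=7
i=11 t=11 v=4: → [9,12); WM=8
i=12 t=13 v=3: → [12,15); WM=10; [6,9) fires=2
i=13 t=13 v=5: → [12,15); WM=10
i=14 t=16 v=2: → [15,18); WM=13; [9,12) fires=5
i=15 t=17 v=3: → [15,18); WM=14
i=16 t=19 v=6: → [18,21); WM=16; [12,15) fires=2
i=17 t=21 v=5: → [21,24); WM=18; [15,18) fires=2
i=18 t=24 v=2: → [24,27); WM=21; [18,21) fires=1
i=19 t=24 v=2: → [24,27); WM=21
i=20 t=24 v=7: → [24,27); WM=21
i=21 t=25 v=6: → [24,27); WM=22
i=22 t=24 v=9: → [24,27); WM=22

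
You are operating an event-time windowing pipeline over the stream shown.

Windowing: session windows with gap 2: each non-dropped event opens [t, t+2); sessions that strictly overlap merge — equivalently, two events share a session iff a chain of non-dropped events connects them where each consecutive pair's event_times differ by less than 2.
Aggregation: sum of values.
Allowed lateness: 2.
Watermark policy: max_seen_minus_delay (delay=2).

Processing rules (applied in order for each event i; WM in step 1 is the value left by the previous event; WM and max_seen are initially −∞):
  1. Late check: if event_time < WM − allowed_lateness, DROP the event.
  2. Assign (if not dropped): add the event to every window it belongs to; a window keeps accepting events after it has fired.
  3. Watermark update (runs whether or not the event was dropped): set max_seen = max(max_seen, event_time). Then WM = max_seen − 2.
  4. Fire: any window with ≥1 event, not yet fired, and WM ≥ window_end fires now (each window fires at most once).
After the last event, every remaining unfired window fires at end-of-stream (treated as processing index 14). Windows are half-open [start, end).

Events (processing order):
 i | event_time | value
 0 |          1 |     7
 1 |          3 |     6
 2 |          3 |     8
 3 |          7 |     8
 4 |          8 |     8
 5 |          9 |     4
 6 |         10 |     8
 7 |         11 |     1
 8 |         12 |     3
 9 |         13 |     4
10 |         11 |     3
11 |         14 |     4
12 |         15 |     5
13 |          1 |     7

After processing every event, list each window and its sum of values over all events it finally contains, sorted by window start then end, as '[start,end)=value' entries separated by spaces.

[1,3)=7 [3,5)=14 [7,17)=48

i=0 t=1 v=7: → [1,3); WM=-1
i=1 t=3 v=6: → [3,5); WM=1
i=2 t=3 v=8: → [3,5); WM=1
i=3 t=7 v=8: → [7,9); WM=5
i=4 t=8 v=8: → [7,10); WM=6
i=5 t=9 v=4: → [7,11); WM=7
i=6 t=10 v=8: → [7,12); WM=8
i=7 t=11 v=1: → [7,13); WM=9
i=8 t=12 v=3: → [7,14); WM=10
i=9 t=13 v=4: → [7,15); WM=11
i=10 t=11 v=3: → [7,15); WM=11
i=11 t=14 v=4: → [7,16); WM=12
i=12 t=15 v=5: → [7,17); WM=13
i=13 t=1 v=7: DROP (t<13-2); WM=13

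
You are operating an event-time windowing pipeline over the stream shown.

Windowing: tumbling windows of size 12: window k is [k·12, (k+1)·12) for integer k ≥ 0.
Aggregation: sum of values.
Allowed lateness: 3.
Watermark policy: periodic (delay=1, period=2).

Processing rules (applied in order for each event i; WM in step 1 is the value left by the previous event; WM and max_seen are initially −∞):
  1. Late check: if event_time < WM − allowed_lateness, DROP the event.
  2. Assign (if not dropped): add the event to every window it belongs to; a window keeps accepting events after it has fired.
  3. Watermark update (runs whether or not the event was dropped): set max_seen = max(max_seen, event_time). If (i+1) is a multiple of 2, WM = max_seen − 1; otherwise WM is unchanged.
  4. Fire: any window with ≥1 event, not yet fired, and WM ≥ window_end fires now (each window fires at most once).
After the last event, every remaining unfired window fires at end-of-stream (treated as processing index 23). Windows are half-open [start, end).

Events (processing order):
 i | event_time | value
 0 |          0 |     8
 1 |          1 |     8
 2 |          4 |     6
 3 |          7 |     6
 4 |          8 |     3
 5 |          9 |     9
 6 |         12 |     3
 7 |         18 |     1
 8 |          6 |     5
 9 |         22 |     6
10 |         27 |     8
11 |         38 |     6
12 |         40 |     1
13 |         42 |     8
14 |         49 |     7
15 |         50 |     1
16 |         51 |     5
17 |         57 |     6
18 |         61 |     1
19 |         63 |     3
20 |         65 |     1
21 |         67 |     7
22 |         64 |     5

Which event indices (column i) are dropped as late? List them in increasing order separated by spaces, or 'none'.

8

i=0 t=0 v=8: → [0,12); WM=−∞
i=1 t=1 v=8: → [0,12); WM=0
i=2 t=4 v=6: → [0,12); WM=0
i=3 t=7 v=6: → [0,12); WM=6
i=4 t=8 v=3: → [0,12); WM=6
i=5 t=9 v=9: → [0,12); WM=8
i=6 t=12 v=3: → [12,24); WM=8
i=7 t=18 v=1: → [12,24); WM=17; [0,12) fires=40
i=8 t=6 v=5: DROP (t<17-3); WM=17
i=9 t=22 v=6: → [12,24); WM=21
i=10 t=27 v=8: → [24,36); WM=21
i=11 t=38 v=6: → [36,48); WM=37; [12,24) fires=10 [24,36) fires=8
i=12 t=40 v=1: → [36,48); WM=37
i=13 t=42 v=8: → [36,48); WM=41
i=14 t=49 v=7: → [48,60); WM=41
i=15 t=50 v=1: → [48,60); WM=49; [36,48) fires=15
i=16 t=51 v=5: → [48,60); WM=49
i=17 t=57 v=6: → [48,60); WM=56
i=18 t=61 v=1: → [60,72); WM=56
i=19 t=63 v=3: → [60,72); WM=62; [48,60) fires=19
i=20 t=65 v=1: → [60,72); WM=62
i=21 t=67 v=7: → [60,72); WM=66
i=22 t=64 v=5: → [60,72); WM=66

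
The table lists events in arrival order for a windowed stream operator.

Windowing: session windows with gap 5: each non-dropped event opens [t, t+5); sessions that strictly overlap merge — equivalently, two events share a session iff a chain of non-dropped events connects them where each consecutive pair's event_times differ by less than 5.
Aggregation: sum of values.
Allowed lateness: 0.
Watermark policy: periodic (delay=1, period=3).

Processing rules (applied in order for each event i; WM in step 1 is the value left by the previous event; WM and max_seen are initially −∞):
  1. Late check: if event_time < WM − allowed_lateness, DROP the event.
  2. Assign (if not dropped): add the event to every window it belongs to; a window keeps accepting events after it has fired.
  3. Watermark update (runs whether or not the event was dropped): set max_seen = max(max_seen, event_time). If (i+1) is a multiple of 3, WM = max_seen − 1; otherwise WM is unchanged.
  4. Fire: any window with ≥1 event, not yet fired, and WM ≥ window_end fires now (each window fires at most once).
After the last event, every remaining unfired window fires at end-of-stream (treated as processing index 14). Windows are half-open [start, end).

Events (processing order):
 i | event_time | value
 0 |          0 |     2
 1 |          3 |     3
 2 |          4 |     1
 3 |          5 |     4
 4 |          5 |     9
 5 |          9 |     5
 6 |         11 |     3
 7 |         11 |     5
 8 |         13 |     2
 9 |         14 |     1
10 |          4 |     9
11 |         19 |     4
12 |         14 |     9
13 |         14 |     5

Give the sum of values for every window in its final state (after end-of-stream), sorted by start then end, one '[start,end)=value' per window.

i=0 t=0 v=2: → [0,5); WM=−∞
i=1 t=3 v=3: → [0,8); WM=−∞
i=2 t=4 v=1: → [0,9); WM=3
i=3 t=5 v=4: → [0,10); WM=3
i=4 t=5 v=9: → [0,10); WM=3
i=5 t=9 v=5: → [0,14); WM=8
i=6 t=11 v=3: → [0,16); WM=8
i=7 t=11 v=5: → [0,16); WM=8
i=8 t=13 v=2: → [0,18); WM=12
i=9 t=14 v=1: → [0,19); WM=12
i=10 t=4 v=9: DROP (t<12-0); WM=12
i=11 t=19 v=4: → [19,24); WM=18
i=12 t=14 v=9: DROP (t<18-0); WM=18
i=13 t=14 v=5: DROP (t<18-0); WM=18

[0,19)=35 [19,24)=4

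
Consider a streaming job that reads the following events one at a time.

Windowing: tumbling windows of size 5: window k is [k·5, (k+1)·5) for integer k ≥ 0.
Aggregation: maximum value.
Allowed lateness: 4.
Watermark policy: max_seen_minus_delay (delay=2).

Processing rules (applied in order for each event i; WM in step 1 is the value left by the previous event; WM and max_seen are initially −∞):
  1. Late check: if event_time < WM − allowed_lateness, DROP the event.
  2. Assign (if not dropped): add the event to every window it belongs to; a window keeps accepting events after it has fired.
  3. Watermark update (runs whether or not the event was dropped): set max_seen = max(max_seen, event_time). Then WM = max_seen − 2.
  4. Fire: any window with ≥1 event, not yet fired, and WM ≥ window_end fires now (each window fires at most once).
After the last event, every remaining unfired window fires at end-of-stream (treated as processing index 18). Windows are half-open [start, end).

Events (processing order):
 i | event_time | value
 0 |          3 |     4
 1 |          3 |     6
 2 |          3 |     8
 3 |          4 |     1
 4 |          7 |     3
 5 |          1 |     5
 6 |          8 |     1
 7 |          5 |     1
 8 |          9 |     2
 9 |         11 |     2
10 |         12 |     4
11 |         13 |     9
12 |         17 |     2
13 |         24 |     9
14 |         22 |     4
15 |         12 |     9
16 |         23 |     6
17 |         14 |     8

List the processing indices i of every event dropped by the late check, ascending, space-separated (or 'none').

i=0 t=3 v=4: → [0,5); WM=1
i=1 t=3 v=6: → [0,5); WM=1
i=2 t=3 v=8: → [0,5); WM=1
i=3 t=4 v=1: → [0,5); WM=2
i=4 t=7 v=3: → [5,10); WM=5; [0,5) fires=8
i=5 t=1 v=5: → [0,5); WM=5
i=6 t=8 v=1: → [5,10); WM=6
i=7 t=5 v=1: → [5,10); WM=6
i=8 t=9 v=2: → [5,10); WM=7
i=9 t=11 v=2: → [10,15); WM=9
i=10 t=12 v=4: → [10,15); WM=10; [5,10) fires=3
i=11 t=13 v=9: → [10,15); WM=11
i=12 t=17 v=2: → [15,20); WM=15; [10,15) fires=9
i=13 t=24 v=9: → [20,25); WM=22; [15,20) fires=2
i=14 t=22 v=4: → [20,25); WM=22
i=15 t=12 v=9: DROP (t<22-4); WM=22
i=16 t=23 v=6: → [20,25); WM=22
i=17 t=14 v=8: DROP (t<22-4); WM=22

15 17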